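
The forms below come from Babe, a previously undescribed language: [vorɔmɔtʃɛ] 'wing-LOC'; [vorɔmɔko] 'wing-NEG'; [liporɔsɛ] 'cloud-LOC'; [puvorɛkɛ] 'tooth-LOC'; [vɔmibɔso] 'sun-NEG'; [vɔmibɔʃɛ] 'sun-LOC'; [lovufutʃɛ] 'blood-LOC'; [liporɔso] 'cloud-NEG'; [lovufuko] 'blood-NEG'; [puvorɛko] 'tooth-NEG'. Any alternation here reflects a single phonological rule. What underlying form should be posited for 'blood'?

/lovufutʃ/

In [lovufuko] and [lovufutʃɛ] the final segment of 'blood' alternates: [k] ~ [tʃ].
Compare 'tooth', with invariant [k] in [puvorɛko] and [puvorɛkɛ]: an analysis with underlying /k/ and a rule producing [tʃ] before the LOC suffix would wrongly predict alternation here too.
Therefore /tʃ/ is basic and [k] is derived by depalatalization (palato-alveolar /tʃ/ and /ʃ/ become [k] and [s] when no front vowel follows).
Hence 'blood' is /lovufutʃ/ underlyingly.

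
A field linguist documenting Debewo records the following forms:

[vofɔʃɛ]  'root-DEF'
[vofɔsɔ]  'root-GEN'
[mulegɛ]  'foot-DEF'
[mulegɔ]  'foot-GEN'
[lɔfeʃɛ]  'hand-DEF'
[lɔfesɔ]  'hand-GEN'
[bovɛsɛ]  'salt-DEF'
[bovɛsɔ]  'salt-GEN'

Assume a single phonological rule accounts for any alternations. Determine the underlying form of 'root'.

In [vofɔʃɛ] and [vofɔsɔ] the final segment of 'root' alternates: [ʃ] ~ [s].
The stem 'salt' ([bovɛsɛ], [bovɛsɔ]) shows [s] unchanged in both environments, so [s] cannot be basic with [ʃ] derived before the DEF suffix.
The underlying segment must be /ʃ/; palato-alveolar /ʃ/ becomes [s] when no front vowel follows, yielding [s] there.

/vofɔʃ/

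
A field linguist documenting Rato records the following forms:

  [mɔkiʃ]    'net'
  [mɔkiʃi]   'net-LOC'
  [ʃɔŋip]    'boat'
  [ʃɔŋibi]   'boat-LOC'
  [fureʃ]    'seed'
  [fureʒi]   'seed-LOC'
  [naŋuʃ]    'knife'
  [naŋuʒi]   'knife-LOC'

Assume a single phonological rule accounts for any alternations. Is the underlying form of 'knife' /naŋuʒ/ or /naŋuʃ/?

The root 'knife' surfaces as [naŋuʃ] and [naŋuʒi], with a stem-final [ʃ] ~ [ʒ] alternation.
The stem 'net' ([mɔkiʃ], [mɔkiʃi]) shows [ʃ] unchanged in both environments, so [ʃ] cannot be basic with [ʒ] derived before the LOC suffix.
Therefore /ʒ/ is basic and [ʃ] is derived by word-final obstruent devoicing (voiced obstruents become voiceless word-finally).

/naŋuʒ/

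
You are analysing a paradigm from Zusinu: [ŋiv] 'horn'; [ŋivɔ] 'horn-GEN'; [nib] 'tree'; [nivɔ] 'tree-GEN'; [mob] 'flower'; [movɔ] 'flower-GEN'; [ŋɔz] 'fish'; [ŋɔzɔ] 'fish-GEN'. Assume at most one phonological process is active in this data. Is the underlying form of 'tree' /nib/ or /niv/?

In [nib] and [nivɔ] the final segment of 'tree' alternates: [b] ~ [v].
But 'horn' keeps [v] in both environments ([ŋiv], [ŋivɔ]), so there is no rule changing /v/ to [b] in isolation.
The alternation reflects intervocalic spirantization: voiced stops become fricatives between vowels. /b/ is underlying.

/nib/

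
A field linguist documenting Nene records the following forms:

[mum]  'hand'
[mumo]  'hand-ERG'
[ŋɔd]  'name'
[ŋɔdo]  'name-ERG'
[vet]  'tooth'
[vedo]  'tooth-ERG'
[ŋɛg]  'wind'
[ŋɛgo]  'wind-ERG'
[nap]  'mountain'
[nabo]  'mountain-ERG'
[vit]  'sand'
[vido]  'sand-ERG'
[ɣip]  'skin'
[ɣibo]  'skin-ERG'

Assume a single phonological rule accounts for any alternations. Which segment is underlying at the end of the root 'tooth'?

/t/

The stem for 'tooth' ends in [t] in [vet] but [d] in [vedo].
Compare 'name', with invariant [d] in [ŋɔd] and [ŋɔdo]: an analysis with underlying /d/ and a rule producing [t] in isolation would wrongly predict alternation here too.
Therefore /t/ is basic and [d] is derived by intervocalic voicing (voiceless stops become voiced between vowels).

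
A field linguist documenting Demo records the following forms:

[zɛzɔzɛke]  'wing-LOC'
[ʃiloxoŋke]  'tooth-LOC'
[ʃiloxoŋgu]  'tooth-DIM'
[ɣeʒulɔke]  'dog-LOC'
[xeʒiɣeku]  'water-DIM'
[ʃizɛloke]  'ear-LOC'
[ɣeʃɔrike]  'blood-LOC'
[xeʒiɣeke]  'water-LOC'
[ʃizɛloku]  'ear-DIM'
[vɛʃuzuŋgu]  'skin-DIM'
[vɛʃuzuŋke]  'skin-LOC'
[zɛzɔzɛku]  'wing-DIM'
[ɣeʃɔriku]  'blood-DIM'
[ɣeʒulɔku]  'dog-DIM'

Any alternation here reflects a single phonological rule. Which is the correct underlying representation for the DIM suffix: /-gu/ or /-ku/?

The DIM morpheme has two allomorphs, [-gu] and [-ku].
The LOC suffix, which begins with [k], is invariant after every stem; so [k] is not altered by any rule here.
So the underlying form is /-gu/, and voiced stops become voiceless after a vowel.

/-gu/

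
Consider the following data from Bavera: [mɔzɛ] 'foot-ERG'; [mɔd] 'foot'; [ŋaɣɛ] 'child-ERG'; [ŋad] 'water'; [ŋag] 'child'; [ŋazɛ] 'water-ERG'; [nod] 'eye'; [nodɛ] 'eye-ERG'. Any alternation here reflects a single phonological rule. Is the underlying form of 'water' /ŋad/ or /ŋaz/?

/ŋaz/

The root 'water' surfaces as [ŋad] and [ŋazɛ], with a stem-final [d] ~ [z] alternation.
Compare 'eye', with invariant [d] in [nod] and [nodɛ]: an analysis with underlying /d/ and a rule producing [z] before the ERG suffix would wrongly predict alternation here too.
The alternation reflects word-final hardening: voiced fricatives become stops word-finally. /z/ is underlying.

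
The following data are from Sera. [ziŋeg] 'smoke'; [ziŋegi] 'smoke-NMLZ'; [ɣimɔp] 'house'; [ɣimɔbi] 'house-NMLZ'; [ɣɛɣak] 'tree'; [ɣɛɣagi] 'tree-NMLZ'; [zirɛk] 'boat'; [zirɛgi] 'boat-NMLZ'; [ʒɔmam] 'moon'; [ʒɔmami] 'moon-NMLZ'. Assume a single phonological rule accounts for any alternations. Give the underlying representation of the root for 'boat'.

'boat' shows [k] ~ [g] at the end of the stem ([zirɛk] vs [zirɛgi]).
Compare 'smoke', with invariant [g] in [ziŋeg] and [ziŋegi]: an analysis with underlying /g/ and a rule producing [k] in isolation would wrongly predict alternation here too.
The alternation reflects intervocalic voicing: voiceless stops become voiced between vowels. /k/ is underlying.

/zirɛk/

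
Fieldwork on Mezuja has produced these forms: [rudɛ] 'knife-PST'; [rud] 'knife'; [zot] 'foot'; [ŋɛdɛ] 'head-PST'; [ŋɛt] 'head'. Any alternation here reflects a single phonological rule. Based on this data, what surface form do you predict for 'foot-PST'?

The root 'head' surfaces as [ŋɛdɛ] and [ŋɛt], with a stem-final [d] ~ [t] alternation.
But 'knife' keeps [d] in both environments ([rudɛ], [rud]), so there is no rule changing /d/ to [t] in isolation.
The underlying segment must be /t/; voiceless stops become voiced between vowels, yielding [d] there.
From [zot] the stem 'foot' is /zot/; between vowels this yields [zodɛ].

[zodɛ]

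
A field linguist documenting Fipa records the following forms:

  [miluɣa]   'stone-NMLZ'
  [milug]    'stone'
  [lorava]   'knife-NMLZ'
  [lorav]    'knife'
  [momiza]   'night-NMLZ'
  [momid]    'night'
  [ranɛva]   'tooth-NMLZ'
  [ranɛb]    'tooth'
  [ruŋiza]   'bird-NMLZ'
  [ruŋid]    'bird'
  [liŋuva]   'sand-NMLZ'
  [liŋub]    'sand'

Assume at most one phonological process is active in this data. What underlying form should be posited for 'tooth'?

The stem for 'tooth' ends in [v] in [ranɛva] but [b] in [ranɛb].
The stem 'knife' ([lorava], [lorav]) shows [v] unchanged in both environments, so [v] cannot be basic with [b] derived in isolation.
So /b/ is underlying, and a rule of intervocalic spirantization — voiced stops become fricatives between vowels — gives [v].
The underlying form of 'tooth' is therefore /ranɛb/.

/ranɛb/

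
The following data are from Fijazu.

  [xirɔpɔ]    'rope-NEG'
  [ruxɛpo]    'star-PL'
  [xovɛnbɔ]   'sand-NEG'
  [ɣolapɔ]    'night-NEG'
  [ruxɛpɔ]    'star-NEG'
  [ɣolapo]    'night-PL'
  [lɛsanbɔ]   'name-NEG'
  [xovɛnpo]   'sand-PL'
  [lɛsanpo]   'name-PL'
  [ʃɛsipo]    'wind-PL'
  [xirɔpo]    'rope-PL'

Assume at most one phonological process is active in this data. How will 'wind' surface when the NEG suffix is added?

[ʃɛsipɔ]

The NEG morpheme has two allomorphs, [-bɔ] and [-pɔ].
The PL suffix, which begins with [p], is invariant after every stem; so [p] is not altered by any rule here.
So the underlying form is /-bɔ/, and voiced stops become voiceless after a vowel.
After 'wind', which ends in a vowel, the suffix surfaces as [-pɔ], giving [ʃɛsipɔ].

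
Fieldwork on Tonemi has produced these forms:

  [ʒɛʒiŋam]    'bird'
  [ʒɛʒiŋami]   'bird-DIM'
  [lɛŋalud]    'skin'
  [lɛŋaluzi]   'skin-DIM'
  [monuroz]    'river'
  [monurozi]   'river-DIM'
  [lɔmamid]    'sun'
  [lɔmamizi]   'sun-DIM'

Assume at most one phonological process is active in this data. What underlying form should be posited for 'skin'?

/lɛŋalud/

The root 'skin' surfaces as [lɛŋalud] and [lɛŋaluzi], with a stem-final [d] ~ [z] alternation.
The stem 'river' ([monuroz], [monurozi]) shows [z] unchanged in both environments, so [z] cannot be basic with [d] derived in isolation.
Therefore /d/ is basic and [z] is derived by intervocalic spirantization (voiced stops become fricatives between vowels).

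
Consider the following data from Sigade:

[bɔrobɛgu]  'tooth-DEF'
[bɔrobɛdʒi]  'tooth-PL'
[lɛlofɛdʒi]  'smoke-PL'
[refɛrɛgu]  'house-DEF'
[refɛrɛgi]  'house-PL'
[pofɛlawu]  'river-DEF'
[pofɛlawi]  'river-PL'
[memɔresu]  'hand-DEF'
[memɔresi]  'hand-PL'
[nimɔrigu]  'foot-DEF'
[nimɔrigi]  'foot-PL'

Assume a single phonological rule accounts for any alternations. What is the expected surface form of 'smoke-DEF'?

'tooth' shows [g] ~ [dʒ] at the end of the stem ([bɔrobɛgu] vs [bɔrobɛdʒi]).
If /g/ were underlying and a rule turned it into [dʒ] before the PL suffix, 'foot' would also alternate; but it has [g] in both [nimɔrigu] and [nimɔrigi].
So /dʒ/ is underlying, and a rule of depalatalization — palato-alveolar /dʒ/ becomes [g] when no front vowel follows — gives [g].
The one attested form of 'smoke', [lɛlofɛdʒi], shows underlying /lɛlofɛdʒ/. Applying the same rule when no front vowel follows gives [lɛlofɛgu].

[lɛlofɛgu]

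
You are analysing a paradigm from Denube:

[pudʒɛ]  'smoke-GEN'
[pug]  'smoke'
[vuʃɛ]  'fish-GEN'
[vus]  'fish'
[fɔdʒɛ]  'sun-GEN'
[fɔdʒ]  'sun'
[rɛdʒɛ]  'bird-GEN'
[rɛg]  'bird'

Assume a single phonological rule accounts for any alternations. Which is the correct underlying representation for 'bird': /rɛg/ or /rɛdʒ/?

/rɛg/

In [rɛdʒɛ] and [rɛg] the final segment of 'bird' alternates: [dʒ] ~ [g].
The stem 'sun' ([fɔdʒɛ], [fɔdʒ]) shows [dʒ] unchanged in both environments, so [dʒ] cannot be basic with [g] derived in isolation.
So /g/ is underlying, and a rule of palatalization before a front vowel — /g/ and /s/ become palato-alveolar [dʒ] and [ʃ] before a front vowel — gives [dʒ].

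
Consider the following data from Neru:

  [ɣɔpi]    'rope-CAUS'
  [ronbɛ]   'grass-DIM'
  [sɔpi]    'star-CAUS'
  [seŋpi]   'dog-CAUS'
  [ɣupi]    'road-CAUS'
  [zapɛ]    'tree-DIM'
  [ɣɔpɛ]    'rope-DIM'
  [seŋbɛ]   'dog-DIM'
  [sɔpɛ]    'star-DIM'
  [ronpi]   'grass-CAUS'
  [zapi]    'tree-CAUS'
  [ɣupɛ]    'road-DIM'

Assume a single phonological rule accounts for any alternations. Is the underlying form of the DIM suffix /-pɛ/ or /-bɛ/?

The DIM morpheme has two allomorphs, [-bɛ] and [-pɛ].
By contrast the CAUS suffix keeps its initial [p] throughout — that segment must be underlying.
The DIM suffix is therefore /-bɛ/ underlyingly, with post-vocalic devoicing: voiced stops become voiceless after a vowel.

/-bɛ/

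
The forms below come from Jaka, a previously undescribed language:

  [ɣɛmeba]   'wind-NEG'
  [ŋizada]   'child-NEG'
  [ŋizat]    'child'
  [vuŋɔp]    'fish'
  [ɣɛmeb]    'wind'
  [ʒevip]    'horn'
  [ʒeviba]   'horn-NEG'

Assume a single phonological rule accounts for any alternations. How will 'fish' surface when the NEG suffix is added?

The root 'horn' surfaces as [ʒeviba] and [ʒevip], with a stem-final [b] ~ [p] alternation.
But 'wind' keeps [b] in both environments ([ɣɛmeba], [ɣɛmeb]), so there is no rule changing /b/ to [p] in isolation.
Therefore /p/ is basic and [b] is derived by intervocalic voicing (voiceless stops become voiced between vowels).
From [vuŋɔp] the stem 'fish' is /vuŋɔp/; between vowels this yields [vuŋɔba].

[vuŋɔba]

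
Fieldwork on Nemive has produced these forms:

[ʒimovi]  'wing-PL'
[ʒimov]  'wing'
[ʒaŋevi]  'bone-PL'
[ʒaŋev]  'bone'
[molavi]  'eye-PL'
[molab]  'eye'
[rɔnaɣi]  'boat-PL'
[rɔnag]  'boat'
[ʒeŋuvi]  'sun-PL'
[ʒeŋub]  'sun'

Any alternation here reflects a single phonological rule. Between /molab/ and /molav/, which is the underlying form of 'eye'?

The root 'eye' surfaces as [molavi] and [molab], with a stem-final [v] ~ [b] alternation.
If /v/ were underlying and a rule turned it into [b] in isolation, 'bone' would also alternate; but it has [v] in both [ʒaŋevi] and [ʒaŋev].
Therefore /b/ is basic and [v] is derived by intervocalic spirantization (voiced stops become fricatives between vowels).

/molab/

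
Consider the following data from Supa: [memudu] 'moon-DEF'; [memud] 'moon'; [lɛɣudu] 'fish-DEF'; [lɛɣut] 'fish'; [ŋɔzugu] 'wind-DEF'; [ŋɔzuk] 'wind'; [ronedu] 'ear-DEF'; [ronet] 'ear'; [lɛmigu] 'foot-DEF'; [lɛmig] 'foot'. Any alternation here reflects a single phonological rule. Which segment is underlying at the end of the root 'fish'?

The stem for 'fish' ends in [d] in [lɛɣudu] but [t] in [lɛɣut].
Compare 'moon', with invariant [d] in [memudu] and [memud]: an analysis with underlying /d/ and a rule producing [t] in isolation would wrongly predict alternation here too.
Therefore /t/ is basic and [d] is derived by intervocalic voicing (voiceless stops become voiced between vowels).

/t/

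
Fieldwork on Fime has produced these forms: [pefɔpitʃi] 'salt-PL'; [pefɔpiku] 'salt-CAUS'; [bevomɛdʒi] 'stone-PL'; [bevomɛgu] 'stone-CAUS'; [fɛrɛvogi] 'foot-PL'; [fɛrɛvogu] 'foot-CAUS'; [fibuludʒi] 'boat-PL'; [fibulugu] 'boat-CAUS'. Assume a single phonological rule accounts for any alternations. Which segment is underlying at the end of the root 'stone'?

In [bevomɛdʒi] and [bevomɛgu] the final segment of 'stone' alternates: [dʒ] ~ [g].
If /g/ were underlying and a rule turned it into [dʒ] before the PL suffix, 'foot' would also alternate; but it has [g] in both [fɛrɛvogi] and [fɛrɛvogu].
The underlying segment must be /dʒ/; palato-alveolar /tʃ/ and /dʒ/ become [k] and [g] when no front vowel follows, yielding [g] there.

/dʒ/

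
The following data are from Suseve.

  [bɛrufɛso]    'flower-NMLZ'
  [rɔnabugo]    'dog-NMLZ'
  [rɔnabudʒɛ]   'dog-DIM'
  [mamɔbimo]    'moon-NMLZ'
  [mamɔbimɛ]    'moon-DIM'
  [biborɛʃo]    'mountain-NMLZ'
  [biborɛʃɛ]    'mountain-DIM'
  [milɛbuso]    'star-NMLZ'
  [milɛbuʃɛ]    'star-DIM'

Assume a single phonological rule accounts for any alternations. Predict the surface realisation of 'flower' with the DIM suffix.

The root 'star' surfaces as [milɛbuso] and [milɛbuʃɛ], with a stem-final [s] ~ [ʃ] alternation.
Compare 'mountain', with invariant [ʃ] in [biborɛʃo] and [biborɛʃɛ]: an analysis with underlying /ʃ/ and a rule producing [s] before the NMLZ suffix would wrongly predict alternation here too.
The underlying segment must be /s/; /g/ and /s/ become palato-alveolar [dʒ] and [ʃ] before a front vowel, yielding [ʃ] there.
From [bɛrufɛso] the stem 'flower' is /bɛrufɛs/; before a front vowel this yields [bɛrufɛʃɛ].

[bɛrufɛʃɛ]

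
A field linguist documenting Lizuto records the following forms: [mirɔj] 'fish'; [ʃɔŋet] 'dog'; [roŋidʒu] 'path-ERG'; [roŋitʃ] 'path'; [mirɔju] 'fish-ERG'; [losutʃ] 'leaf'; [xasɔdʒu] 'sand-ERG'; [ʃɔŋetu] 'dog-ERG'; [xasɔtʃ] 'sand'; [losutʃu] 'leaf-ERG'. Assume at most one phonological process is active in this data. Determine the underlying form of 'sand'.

/xasɔdʒ/

In [xasɔdʒu] and [xasɔtʃ] the final segment of 'sand' alternates: [dʒ] ~ [tʃ].
But 'leaf' keeps [tʃ] in both environments ([losutʃu], [losutʃ]), so there is no rule changing /tʃ/ to [dʒ] before the ERG suffix.
Therefore /dʒ/ is basic and [tʃ] is derived by word-final obstruent devoicing (voiced obstruents become voiceless word-finally).
Hence 'sand' is /xasɔdʒ/ underlyingly.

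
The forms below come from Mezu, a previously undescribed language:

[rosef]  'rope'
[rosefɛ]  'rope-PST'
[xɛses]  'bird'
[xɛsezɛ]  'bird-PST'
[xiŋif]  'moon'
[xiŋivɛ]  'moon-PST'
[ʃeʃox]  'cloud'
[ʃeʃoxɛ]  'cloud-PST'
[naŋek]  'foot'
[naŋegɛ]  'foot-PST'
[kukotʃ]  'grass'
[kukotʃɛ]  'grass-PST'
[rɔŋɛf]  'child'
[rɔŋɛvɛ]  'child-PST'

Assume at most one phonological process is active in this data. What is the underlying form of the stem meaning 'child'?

The stem for 'child' ends in [f] in [rɔŋɛf] but [v] in [rɔŋɛvɛ].
The stem 'rope' ([rosef], [rosefɛ]) shows [f] unchanged in both environments, so [f] cannot be basic with [v] derived before the PST suffix.
The underlying segment must be /v/; voiced obstruents become voiceless word-finally, yielding [f] there.
The underlying form of 'child' is therefore /rɔŋɛv/.

/rɔŋɛv/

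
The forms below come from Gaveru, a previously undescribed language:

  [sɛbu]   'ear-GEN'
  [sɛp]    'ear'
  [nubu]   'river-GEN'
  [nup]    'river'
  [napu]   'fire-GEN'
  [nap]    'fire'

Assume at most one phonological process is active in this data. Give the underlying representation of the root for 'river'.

In [nubu] and [nup] the final segment of 'river' alternates: [b] ~ [p].
The stem 'fire' ([napu], [nap]) shows [p] unchanged in both environments, so [p] cannot be basic with [b] derived before the GEN suffix.
The underlying segment must be /b/; voiced obstruents become voiceless word-finally, yielding [p] there.
So 'river' = /nub/.

/nub/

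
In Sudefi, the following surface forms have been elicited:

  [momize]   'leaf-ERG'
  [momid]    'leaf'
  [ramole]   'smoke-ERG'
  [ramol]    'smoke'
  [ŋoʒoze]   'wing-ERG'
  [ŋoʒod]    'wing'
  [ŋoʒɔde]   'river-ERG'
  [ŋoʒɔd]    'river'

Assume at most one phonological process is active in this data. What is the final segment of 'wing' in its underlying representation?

/z/

'wing' shows [z] ~ [d] at the end of the stem ([ŋoʒoze] vs [ŋoʒod]).
But 'river' keeps [d] in both environments ([ŋoʒɔde], [ŋoʒɔd]), so there is no rule changing /d/ to [z] before the ERG suffix.
The underlying segment must be /z/; voiced fricatives become stops word-finally, yielding [d] there.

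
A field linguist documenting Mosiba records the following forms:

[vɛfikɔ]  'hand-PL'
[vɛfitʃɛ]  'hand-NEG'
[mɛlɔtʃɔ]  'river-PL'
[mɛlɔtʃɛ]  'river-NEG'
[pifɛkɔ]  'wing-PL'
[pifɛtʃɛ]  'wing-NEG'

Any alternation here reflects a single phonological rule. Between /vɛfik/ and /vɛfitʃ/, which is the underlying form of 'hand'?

The stem for 'hand' ends in [k] in [vɛfikɔ] but [tʃ] in [vɛfitʃɛ].
The stem 'river' ([mɛlɔtʃɔ], [mɛlɔtʃɛ]) shows [tʃ] unchanged in both environments, so [tʃ] cannot be basic with [k] derived before the PL suffix.
The alternation reflects palatalization before a front vowel: /k/ becomes palato-alveolar [tʃ] before a front vowel. /k/ is underlying.

/vɛfik/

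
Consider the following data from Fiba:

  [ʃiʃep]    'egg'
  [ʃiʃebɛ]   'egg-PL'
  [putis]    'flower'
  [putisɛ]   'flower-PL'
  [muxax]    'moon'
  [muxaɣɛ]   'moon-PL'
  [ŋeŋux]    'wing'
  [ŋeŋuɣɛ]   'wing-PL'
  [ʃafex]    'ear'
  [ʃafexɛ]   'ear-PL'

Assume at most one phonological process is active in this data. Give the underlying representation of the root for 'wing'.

'wing' shows [x] ~ [ɣ] at the end of the stem ([ŋeŋux] vs [ŋeŋuɣɛ]).
The stem 'ear' ([ʃafex], [ʃafexɛ]) shows [x] unchanged in both environments, so [x] cannot be basic with [ɣ] derived before the PL suffix.
Therefore /ɣ/ is basic and [x] is derived by word-final obstruent devoicing (voiced obstruents become voiceless word-finally).
The underlying form of 'wing' is therefore /ŋeŋuɣ/.

/ŋeŋuɣ/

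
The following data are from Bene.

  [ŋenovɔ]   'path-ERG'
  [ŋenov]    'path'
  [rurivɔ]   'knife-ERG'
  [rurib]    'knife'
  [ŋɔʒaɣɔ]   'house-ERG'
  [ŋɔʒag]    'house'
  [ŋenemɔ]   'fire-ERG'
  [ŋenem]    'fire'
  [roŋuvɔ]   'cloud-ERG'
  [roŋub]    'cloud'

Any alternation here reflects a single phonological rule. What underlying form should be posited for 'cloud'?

/roŋub/

In [roŋuvɔ] and [roŋub] the final segment of 'cloud' alternates: [v] ~ [b].
Compare 'path', with invariant [v] in [ŋenovɔ] and [ŋenov]: an analysis with underlying /v/ and a rule producing [b] in isolation would wrongly predict alternation here too.
Therefore /b/ is basic and [v] is derived by intervocalic spirantization (voiced stops become fricatives between vowels).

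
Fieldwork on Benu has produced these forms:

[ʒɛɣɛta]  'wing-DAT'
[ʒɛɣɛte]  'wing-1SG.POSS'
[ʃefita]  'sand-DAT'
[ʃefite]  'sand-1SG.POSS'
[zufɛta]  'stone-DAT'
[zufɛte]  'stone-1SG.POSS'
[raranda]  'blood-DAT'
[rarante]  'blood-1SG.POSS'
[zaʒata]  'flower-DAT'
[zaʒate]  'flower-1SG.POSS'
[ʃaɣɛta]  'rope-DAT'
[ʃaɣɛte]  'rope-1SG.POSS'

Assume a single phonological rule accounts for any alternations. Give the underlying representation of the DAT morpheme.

/-da/

The DAT suffix surfaces as [-da] and [-ta], depending on the final segment of the stem.
The 1SG.POSS suffix, which begins with [t], is invariant after every stem; so [t] is not altered by any rule here.
The DAT suffix is therefore /-da/ underlyingly, with post-vocalic devoicing: voiced stops become voiceless after a vowel.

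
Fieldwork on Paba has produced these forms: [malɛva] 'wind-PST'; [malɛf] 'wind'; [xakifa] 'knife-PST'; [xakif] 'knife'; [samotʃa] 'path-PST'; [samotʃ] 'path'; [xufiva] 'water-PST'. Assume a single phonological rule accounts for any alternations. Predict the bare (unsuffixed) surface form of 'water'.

[xufif]

In [malɛva] and [malɛf] the final segment of 'wind' alternates: [v] ~ [f].
The stem 'knife' ([xakifa], [xakif]) shows [f] unchanged in both environments, so [f] cannot be basic with [v] derived before the PST suffix.
Therefore /v/ is basic and [f] is derived by word-final obstruent devoicing (voiced obstruents become voiceless word-finally).
From [xufiva] the stem 'water' is /xufiv/; word-finally this yields [xufif].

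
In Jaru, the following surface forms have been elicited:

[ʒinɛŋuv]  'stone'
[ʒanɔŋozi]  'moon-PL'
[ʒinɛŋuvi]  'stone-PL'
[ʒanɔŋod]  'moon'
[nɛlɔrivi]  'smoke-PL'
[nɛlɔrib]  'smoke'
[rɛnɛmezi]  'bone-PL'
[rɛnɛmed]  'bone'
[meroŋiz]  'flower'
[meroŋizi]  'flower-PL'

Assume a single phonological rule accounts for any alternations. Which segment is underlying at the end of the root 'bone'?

In [rɛnɛmezi] and [rɛnɛmed] the final segment of 'bone' alternates: [z] ~ [d].
The stem 'flower' ([meroŋizi], [meroŋiz]) shows [z] unchanged in both environments, so [z] cannot be basic with [d] derived in isolation.
The alternation reflects intervocalic spirantization: voiced stops become fricatives between vowels. /d/ is underlying.

/d/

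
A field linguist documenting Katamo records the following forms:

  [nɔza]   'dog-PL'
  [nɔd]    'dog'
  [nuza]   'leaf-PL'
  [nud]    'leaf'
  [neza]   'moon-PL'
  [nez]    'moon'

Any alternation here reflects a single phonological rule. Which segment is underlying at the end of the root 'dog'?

/d/

The root 'dog' surfaces as [nɔza] and [nɔd], with a stem-final [z] ~ [d] alternation.
But 'moon' keeps [z] in both environments ([neza], [nez]), so there is no rule changing /z/ to [d] in isolation.
So /d/ is underlying, and a rule of intervocalic spirantization — voiced stops become fricatives between vowels — gives [z].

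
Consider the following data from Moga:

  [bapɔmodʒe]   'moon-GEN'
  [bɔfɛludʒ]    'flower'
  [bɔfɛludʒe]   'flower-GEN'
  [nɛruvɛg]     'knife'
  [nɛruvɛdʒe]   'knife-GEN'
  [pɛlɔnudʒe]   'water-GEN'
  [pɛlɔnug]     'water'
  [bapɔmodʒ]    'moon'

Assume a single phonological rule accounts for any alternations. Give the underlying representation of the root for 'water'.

/pɛlɔnug/

The stem for 'water' ends in [dʒ] in [pɛlɔnudʒe] but [g] in [pɛlɔnug].
If /dʒ/ were underlying and a rule turned it into [g] in isolation, 'flower' would also alternate; but it has [dʒ] in both [bɔfɛludʒe] and [bɔfɛludʒ].
Therefore /g/ is basic and [dʒ] is derived by palatalization before a front vowel (/g/ becomes palato-alveolar [dʒ] before a front vowel).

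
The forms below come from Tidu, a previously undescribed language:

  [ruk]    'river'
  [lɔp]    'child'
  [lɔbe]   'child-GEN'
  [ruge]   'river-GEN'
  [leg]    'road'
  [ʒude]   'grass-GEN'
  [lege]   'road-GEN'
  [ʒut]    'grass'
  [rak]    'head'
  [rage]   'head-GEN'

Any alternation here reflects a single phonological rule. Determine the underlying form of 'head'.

/rak/

In [rak] and [rage] the final segment of 'head' alternates: [k] ~ [g].
Compare 'road', with invariant [g] in [leg] and [lege]: an analysis with underlying /g/ and a rule producing [k] in isolation would wrongly predict alternation here too.
Therefore /k/ is basic and [g] is derived by intervocalic voicing (voiceless stops become voiced between vowels).
So 'head' = /rak/.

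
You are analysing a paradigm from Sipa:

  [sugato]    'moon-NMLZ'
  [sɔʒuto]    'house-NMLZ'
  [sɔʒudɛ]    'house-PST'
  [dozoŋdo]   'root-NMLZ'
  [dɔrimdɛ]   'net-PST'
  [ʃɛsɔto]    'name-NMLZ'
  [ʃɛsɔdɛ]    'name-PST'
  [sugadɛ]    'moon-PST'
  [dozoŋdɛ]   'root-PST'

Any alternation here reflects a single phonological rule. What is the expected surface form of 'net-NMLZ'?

[dɔrimdo]

The NMLZ suffix surfaces as [-do] and [-to], depending on the final segment of the stem.
By contrast the PST suffix keeps its initial [d] throughout — that segment must be underlying.
So the underlying form is /-to/, and voiceless stops become voiced after a nasal.
After 'net', which ends in a nasal, the suffix surfaces as [-do], giving [dɔrimdo].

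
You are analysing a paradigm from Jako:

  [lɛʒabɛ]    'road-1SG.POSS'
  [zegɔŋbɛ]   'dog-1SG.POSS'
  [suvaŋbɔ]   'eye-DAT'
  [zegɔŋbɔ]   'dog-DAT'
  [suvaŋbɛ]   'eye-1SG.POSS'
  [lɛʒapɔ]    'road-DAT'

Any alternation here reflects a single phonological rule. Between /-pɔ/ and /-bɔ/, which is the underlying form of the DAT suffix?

/-pɔ/

The DAT suffix surfaces as [-bɔ] and [-pɔ], depending on the final segment of the stem.
The 1SG.POSS suffix, which begins with [b], is invariant after every stem; so [b] is not altered by any rule here.
The DAT suffix is therefore /-pɔ/ underlyingly, with post-nasal voicing: voiceless stops become voiced after a nasal.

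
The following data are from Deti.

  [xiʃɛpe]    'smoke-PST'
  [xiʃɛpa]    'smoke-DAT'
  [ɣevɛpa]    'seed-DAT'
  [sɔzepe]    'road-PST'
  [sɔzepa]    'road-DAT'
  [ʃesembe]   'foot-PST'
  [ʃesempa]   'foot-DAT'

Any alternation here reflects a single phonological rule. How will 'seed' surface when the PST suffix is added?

The PST suffix surfaces as [-be] and [-pe], depending on the final segment of the stem.
The DAT suffix, which begins with [p], is invariant after every stem; so [p] is not altered by any rule here.
So the underlying form is /-be/, and voiced stops become voiceless after a vowel.
After 'seed', which ends in a vowel, the suffix surfaces as [-pe], giving [ɣevɛpe].

[ɣevɛpe]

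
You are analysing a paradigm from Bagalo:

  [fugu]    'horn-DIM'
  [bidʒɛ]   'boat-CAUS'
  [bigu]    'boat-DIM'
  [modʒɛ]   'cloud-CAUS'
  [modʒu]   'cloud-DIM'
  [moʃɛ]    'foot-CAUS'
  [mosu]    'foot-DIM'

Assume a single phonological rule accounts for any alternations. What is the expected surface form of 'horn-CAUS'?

[fudʒɛ]

'boat' shows [dʒ] ~ [g] at the end of the stem ([bidʒɛ] vs [bigu]).
If /dʒ/ were underlying and a rule turned it into [g] before the DIM suffix, 'cloud' would also alternate; but it has [dʒ] in both [modʒɛ] and [modʒu].
Therefore /g/ is basic and [dʒ] is derived by palatalization before a front vowel (/g/ and /s/ become palato-alveolar [dʒ] and [ʃ] before a front vowel).
The one attested form of 'horn', [fugu], shows underlying /fug/. Applying the same rule before a front vowel gives [fudʒɛ].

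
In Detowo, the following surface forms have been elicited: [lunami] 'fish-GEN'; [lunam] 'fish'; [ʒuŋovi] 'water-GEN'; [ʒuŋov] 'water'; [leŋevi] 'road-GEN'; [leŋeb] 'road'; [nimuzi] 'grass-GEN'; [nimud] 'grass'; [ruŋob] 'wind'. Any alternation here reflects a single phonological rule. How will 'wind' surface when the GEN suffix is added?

[ruŋovi]

The root 'road' surfaces as [leŋevi] and [leŋeb], with a stem-final [v] ~ [b] alternation.
Compare 'water', with invariant [v] in [ʒuŋovi] and [ʒuŋov]: an analysis with underlying /v/ and a rule producing [b] in isolation would wrongly predict alternation here too.
Therefore /b/ is basic and [v] is derived by intervocalic spirantization (voiced stops become fricatives between vowels).
From [ruŋob] the stem 'wind' is /ruŋob/; between vowels this yields [ruŋovi].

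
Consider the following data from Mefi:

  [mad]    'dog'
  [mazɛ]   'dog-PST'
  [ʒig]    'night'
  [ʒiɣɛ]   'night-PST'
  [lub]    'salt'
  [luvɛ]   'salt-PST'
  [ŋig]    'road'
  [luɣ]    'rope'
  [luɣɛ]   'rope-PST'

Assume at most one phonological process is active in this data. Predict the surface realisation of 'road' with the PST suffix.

[ŋiɣɛ]

'night' shows [g] ~ [ɣ] at the end of the stem ([ʒig] vs [ʒiɣɛ]).
Compare 'rope', with invariant [ɣ] in [luɣ] and [luɣɛ]: an analysis with underlying /ɣ/ and a rule producing [g] in isolation would wrongly predict alternation here too.
So /g/ is underlying, and a rule of intervocalic spirantization — voiced stops become fricatives between vowels — gives [ɣ].
The one attested form of 'road', [ŋig], shows underlying /ŋig/. Applying the same rule between vowels gives [ŋiɣɛ].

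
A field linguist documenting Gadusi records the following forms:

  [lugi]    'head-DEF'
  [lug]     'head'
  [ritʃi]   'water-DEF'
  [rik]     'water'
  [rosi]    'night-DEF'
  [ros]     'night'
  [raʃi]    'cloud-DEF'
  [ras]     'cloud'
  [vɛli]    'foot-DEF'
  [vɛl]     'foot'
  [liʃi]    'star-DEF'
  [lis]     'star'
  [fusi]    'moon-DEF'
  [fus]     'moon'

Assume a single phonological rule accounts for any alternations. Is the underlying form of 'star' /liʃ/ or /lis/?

/liʃ/

'star' shows [ʃ] ~ [s] at the end of the stem ([liʃi] vs [lis]).
Compare 'night', with invariant [s] in [rosi] and [ros]: an analysis with underlying /s/ and a rule producing [ʃ] before the DEF suffix would wrongly predict alternation here too.
Therefore /ʃ/ is basic and [s] is derived by depalatalization (palato-alveolar /tʃ/ and /ʃ/ become [k] and [s] when no front vowel follows).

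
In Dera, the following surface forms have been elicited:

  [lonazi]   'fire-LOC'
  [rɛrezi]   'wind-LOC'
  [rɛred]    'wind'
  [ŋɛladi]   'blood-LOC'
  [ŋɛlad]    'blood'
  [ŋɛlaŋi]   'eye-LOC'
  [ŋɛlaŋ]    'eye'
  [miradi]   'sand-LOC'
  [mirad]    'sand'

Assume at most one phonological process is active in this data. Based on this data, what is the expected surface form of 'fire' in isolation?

The stem for 'wind' ends in [z] in [rɛrezi] but [d] in [rɛred].
If /d/ were underlying and a rule turned it into [z] before the LOC suffix, 'sand' would also alternate; but it has [d] in both [miradi] and [mirad].
The alternation reflects word-final hardening: voiced fricatives become stops word-finally. /z/ is underlying.
The one attested form of 'fire', [lonazi], shows underlying /lonaz/. Applying the same rule word-finally gives [lonad].

[lonad]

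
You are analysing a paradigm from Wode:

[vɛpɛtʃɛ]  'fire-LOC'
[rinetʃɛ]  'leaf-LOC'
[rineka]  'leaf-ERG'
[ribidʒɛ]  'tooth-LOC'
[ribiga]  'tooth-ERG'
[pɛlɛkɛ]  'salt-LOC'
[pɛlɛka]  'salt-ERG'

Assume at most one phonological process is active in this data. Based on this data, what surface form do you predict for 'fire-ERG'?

[vɛpɛka]

In [rinetʃɛ] and [rineka] the final segment of 'leaf' alternates: [tʃ] ~ [k].
But 'salt' keeps [k] in both environments ([pɛlɛkɛ], [pɛlɛka]), so there is no rule changing /k/ to [tʃ] before the LOC suffix.
So /tʃ/ is underlying, and a rule of depalatalization — palato-alveolar /tʃ/ and /dʒ/ become [k] and [g] when no front vowel follows — gives [k].
From [vɛpɛtʃɛ] the stem 'fire' is /vɛpɛtʃ/; when no front vowel follows this yields [vɛpɛka].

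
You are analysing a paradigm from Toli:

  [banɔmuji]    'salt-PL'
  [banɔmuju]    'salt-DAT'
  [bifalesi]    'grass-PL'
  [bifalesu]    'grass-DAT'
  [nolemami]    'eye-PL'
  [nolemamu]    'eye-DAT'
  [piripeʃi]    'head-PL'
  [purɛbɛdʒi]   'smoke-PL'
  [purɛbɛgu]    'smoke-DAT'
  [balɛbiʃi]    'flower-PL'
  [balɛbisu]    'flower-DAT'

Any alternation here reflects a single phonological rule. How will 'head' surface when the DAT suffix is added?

The stem for 'flower' ends in [ʃ] in [balɛbiʃi] but [s] in [balɛbisu].
Compare 'grass', with invariant [s] in [bifalesi] and [bifalesu]: an analysis with underlying /s/ and a rule producing [ʃ] before the PL suffix would wrongly predict alternation here too.
The underlying segment must be /ʃ/; palato-alveolar /dʒ/ and /ʃ/ become [g] and [s] when no front vowel follows, yielding [s] there.
From [piripeʃi] the stem 'head' is /piripeʃ/; when no front vowel follows this yields [piripesu].

[piripesu]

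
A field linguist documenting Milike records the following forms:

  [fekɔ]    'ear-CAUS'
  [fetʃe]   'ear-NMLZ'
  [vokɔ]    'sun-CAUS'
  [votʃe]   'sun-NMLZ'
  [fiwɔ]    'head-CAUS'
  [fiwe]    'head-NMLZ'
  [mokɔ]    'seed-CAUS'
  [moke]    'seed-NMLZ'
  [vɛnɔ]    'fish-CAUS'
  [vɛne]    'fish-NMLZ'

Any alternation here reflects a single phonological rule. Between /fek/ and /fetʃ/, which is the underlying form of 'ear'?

In [fekɔ] and [fetʃe] the final segment of 'ear' alternates: [k] ~ [tʃ].
If /k/ were underlying and a rule turned it into [tʃ] before the NMLZ suffix, 'seed' would also alternate; but it has [k] in both [mokɔ] and [moke].
The underlying segment must be /tʃ/; palato-alveolar /tʃ/ becomes [k] when no front vowel follows, yielding [k] there.

/fetʃ/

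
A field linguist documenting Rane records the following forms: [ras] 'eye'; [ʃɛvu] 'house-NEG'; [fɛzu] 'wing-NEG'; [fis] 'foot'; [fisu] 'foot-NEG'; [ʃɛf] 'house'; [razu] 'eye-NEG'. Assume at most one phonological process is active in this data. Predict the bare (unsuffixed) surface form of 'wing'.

'eye' shows [z] ~ [s] at the end of the stem ([razu] vs [ras]).
The stem 'foot' ([fisu], [fis]) shows [s] unchanged in both environments, so [s] cannot be basic with [z] derived before the NEG suffix.
The underlying segment must be /z/; voiced obstruents become voiceless word-finally, yielding [s] there.
The one attested form of 'wing', [fɛzu], shows underlying /fɛz/. Applying the same rule word-finally gives [fɛs].

[fɛs]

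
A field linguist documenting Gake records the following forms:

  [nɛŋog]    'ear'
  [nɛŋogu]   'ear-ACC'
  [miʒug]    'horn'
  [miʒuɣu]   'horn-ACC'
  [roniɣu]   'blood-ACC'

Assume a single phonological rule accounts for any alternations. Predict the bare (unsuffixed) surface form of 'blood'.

[ronig]

The root 'horn' surfaces as [miʒug] and [miʒuɣu], with a stem-final [g] ~ [ɣ] alternation.
But 'ear' keeps [g] in both environments ([nɛŋog], [nɛŋogu]), so there is no rule changing /g/ to [ɣ] before the ACC suffix.
The alternation reflects word-final hardening: voiced fricatives become stops word-finally. /ɣ/ is underlying.
The one attested form of 'blood', [roniɣu], shows underlying /roniɣ/. Applying the same rule word-finally gives [ronig].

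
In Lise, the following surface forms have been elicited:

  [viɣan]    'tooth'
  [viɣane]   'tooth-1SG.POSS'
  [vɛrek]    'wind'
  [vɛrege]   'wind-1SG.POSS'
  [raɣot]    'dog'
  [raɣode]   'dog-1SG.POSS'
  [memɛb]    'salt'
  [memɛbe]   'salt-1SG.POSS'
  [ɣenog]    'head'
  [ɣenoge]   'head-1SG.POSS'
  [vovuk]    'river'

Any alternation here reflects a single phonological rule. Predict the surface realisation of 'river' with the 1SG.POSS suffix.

[vovuge]

The stem for 'wind' ends in [k] in [vɛrek] but [g] in [vɛrege].
But 'head' keeps [g] in both environments ([ɣenog], [ɣenoge]), so there is no rule changing /g/ to [k] in isolation.
The alternation reflects intervocalic voicing: voiceless stops become voiced between vowels. /k/ is underlying.
The one attested form of 'river', [vovuk], shows underlying /vovuk/. Applying the same rule between vowels gives [vovuge].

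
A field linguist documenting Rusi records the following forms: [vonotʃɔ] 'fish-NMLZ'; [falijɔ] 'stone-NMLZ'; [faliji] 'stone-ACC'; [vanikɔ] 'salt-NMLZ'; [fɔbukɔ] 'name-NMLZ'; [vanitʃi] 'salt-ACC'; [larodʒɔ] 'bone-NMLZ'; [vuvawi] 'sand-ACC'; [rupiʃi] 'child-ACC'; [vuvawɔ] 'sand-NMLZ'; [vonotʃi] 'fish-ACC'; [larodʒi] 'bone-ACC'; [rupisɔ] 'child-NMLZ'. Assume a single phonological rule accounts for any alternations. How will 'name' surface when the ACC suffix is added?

'salt' shows [tʃ] ~ [k] at the end of the stem ([vanitʃi] vs [vanikɔ]).
If /tʃ/ were underlying and a rule turned it into [k] before the NMLZ suffix, 'fish' would also alternate; but it has [tʃ] in both [vonotʃi] and [vonotʃɔ].
The alternation reflects palatalization before a front vowel: /k/ and /s/ become palato-alveolar [tʃ] and [ʃ] before a front vowel. /k/ is underlying.
From [fɔbukɔ] the stem 'name' is /fɔbuk/; before a front vowel this yields [fɔbutʃi].

[fɔbutʃi]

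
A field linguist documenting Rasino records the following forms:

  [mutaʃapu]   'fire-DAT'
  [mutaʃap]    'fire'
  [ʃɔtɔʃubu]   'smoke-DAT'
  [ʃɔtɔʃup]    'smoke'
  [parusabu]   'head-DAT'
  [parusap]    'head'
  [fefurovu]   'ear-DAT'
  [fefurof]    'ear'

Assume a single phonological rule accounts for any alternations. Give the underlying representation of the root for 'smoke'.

/ʃɔtɔʃub/

In [ʃɔtɔʃubu] and [ʃɔtɔʃup] the final segment of 'smoke' alternates: [b] ~ [p].
The stem 'fire' ([mutaʃapu], [mutaʃap]) shows [p] unchanged in both environments, so [p] cannot be basic with [b] derived before the DAT suffix.
So /b/ is underlying, and a rule of word-final obstruent devoicing — voiced obstruents become voiceless word-finally — gives [p].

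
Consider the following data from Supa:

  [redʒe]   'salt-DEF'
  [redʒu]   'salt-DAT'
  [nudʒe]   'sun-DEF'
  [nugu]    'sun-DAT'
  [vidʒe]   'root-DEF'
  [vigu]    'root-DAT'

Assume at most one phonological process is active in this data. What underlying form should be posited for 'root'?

The root 'root' surfaces as [vidʒe] and [vigu], with a stem-final [dʒ] ~ [g] alternation.
Compare 'salt', with invariant [dʒ] in [redʒe] and [redʒu]: an analysis with underlying /dʒ/ and a rule producing [g] before the DAT suffix would wrongly predict alternation here too.
So /g/ is underlying, and a rule of palatalization before a front vowel — /g/ becomes palato-alveolar [dʒ] before a front vowel — gives [dʒ].
Hence 'root' is /vig/ underlyingly.

/vig/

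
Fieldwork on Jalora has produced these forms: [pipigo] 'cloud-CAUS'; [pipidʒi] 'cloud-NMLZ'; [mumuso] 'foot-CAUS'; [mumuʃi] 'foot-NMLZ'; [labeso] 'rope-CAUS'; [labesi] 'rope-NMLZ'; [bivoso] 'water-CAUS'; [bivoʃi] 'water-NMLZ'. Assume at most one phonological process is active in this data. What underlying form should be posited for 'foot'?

/mumuʃ/

The stem for 'foot' ends in [s] in [mumuso] but [ʃ] in [mumuʃi].
But 'rope' keeps [s] in both environments ([labeso], [labesi]), so there is no rule changing /s/ to [ʃ] before the NMLZ suffix.
The alternation reflects depalatalization: palato-alveolar /dʒ/ and /ʃ/ become [g] and [s] when no front vowel follows. /ʃ/ is underlying.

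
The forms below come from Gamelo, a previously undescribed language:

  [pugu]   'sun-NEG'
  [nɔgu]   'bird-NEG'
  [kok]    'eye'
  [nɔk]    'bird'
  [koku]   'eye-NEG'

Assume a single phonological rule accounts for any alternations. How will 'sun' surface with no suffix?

In [nɔgu] and [nɔk] the final segment of 'bird' alternates: [g] ~ [k].
But 'eye' keeps [k] in both environments ([koku], [kok]), so there is no rule changing /k/ to [g] before the NEG suffix.
The alternation reflects word-final obstruent devoicing: voiced obstruents become voiceless word-finally. /g/ is underlying.
From [pugu] the stem 'sun' is /pug/; word-finally this yields [puk].

[puk]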